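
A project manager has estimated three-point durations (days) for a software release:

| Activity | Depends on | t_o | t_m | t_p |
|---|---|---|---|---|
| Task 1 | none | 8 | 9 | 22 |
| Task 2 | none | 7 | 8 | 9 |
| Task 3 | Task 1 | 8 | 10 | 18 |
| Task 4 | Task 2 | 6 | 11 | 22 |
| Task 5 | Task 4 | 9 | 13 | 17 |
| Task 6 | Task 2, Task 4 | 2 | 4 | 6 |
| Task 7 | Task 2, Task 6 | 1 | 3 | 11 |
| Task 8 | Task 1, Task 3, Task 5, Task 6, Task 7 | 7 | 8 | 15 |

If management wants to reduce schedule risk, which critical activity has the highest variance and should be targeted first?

Task 4

te_Task 1 = (8 + 4·9 + 22)/6 = 66/6 = 11; σ²_Task 1 = ((22−8)/6)² = 5.444
te_Task 2 = (7 + 4·8 + 9)/6 = 48/6 = 8; σ²_Task 2 = ((9−7)/6)² = 0.111
te_Task 3 = (8 + 4·10 + 18)/6 = 66/6 = 11; σ²_Task 3 = ((18−8)/6)² = 2.778
te_Task 4 = (6 + 4·11 + 22)/6 = 72/6 = 12; σ²_Task 4 = ((22−6)/6)² = 7.111
te_Task 5 = (9 + 4·13 + 17)/6 = 78/6 = 13; σ²_Task 5 = ((17−9)/6)² = 1.778
te_Task 6 = (2 + 4·4 + 6)/6 = 24/6 = 4; σ²_Task 6 = ((6−2)/6)² = 0.444
te_Task 7 = (1 + 4·3 + 11)/6 = 24/6 = 4; σ²_Task 7 = ((11−1)/6)² = 2.778
te_Task 8 = (7 + 4·8 + 15)/6 = 54/6 = 9; σ²_Task 8 = ((15−7)/6)² = 1.778

Forward pass:
ES_Task 1 = 0; EF_Task 1 = 11
ES_Task 2 = 0; EF_Task 2 = 8
ES_Task 3 = 11; EF_Task 3 = 11+11 = 22
ES_Task 4 = 8; EF_Task 4 = 8+12 = 20
ES_Task 5 = 20; EF_Task 5 = 20+13 = 33
ES_Task 6 = max(EF_Task 2=8, EF_Task 4=20) = 20; EF_Task 6 = 20+4 = 24
ES_Task 7 = max(EF_Task 2=8, EF_Task 6=24) = 24; EF_Task 7 = 24+4 = 28
ES_Task 8 = max(EF_Task 1=11, EF_Task 3=22, EF_Task 5=33, EF_Task 6=24, EF_Task 7=28) = 33; EF_Task 8 = 33+9 = 42
Expected project duration μ = 42 days. Critical path: Task 2 → Task 4 → Task 5 → Task 8.

Variances on critical path: σ²_Task 2=0.111, σ²_Task 4=7.111, σ²_Task 5=1.778, σ²_Task 8=1.778.
Largest is σ²_Task 4 = 7.111.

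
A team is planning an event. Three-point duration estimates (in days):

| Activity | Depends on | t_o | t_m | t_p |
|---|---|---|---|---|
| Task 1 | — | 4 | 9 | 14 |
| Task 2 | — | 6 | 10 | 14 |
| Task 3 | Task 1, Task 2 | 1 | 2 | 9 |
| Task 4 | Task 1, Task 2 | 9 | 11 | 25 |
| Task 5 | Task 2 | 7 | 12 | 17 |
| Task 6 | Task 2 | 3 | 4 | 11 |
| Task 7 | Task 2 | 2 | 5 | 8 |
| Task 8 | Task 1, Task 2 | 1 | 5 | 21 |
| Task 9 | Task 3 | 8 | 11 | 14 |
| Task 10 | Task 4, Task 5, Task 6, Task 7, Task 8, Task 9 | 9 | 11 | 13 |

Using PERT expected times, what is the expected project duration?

te_Task 1 = (4 + 4·9 + 14)/6 = 54/6 = 9
te_Task 2 = (6 + 4·10 + 14)/6 = 60/6 = 10
te_Task 3 = (1 + 4·2 + 9)/6 = 18/6 = 3
te_Task 4 = (9 + 4·11 + 25)/6 = 78/6 = 13
te_Task 5 = (7 + 4·12 + 17)/6 = 72/6 = 12
te_Task 6 = (3 + 4·4 + 11)/6 = 30/6 = 5
te_Task 7 = (2 + 4·5 + 8)/6 = 30/6 = 5
te_Task 8 = (1 + 4·5 + 21)/6 = 42/6 = 7
te_Task 9 = (8 + 4·11 + 14)/6 = 66/6 = 11
te_Task 10 = (9 + 4·11 + 13)/6 = 66/6 = 11

Forward pass:
ES_Task 1 = 0; EF_Task 1 = 9
ES_Task 2 = 0; EF_Task 2 = 10
ES_Task 3 = max(EF_Task 1=9, EF_Task 2=10) = 10; EF_Task 3 = 10+3 = 13
ES_Task 4 = max(EF_Task 1=9, EF_Task 2=10) = 10; EF_Task 4 = 10+13 = 23
ES_Task 5 = 10; EF_Task 5 = 10+12 = 22
ES_Task 6 = 10; EF_Task 6 = 10+5 = 15
ES_Task 7 = 10; EF_Task 7 = 10+5 = 15
ES_Task 8 = max(EF_Task 1=9, EF_Task 2=10) = 10; EF_Task 8 = 10+7 = 17
ES_Task 9 = 13; EF_Task 9 = 13+11 = 24
ES_Task 10 = max(EF_Task 4=23, EF_Task 5=22, EF_Task 6=15, EF_Task 7=15, EF_Task 8=17, EF_Task 9=24) = 24; EF_Task 10 = 24+11 = 35
Expected project duration μ = 35 days. Critical path: Task 2 → Task 3 → Task 9 → Task 10.

35 days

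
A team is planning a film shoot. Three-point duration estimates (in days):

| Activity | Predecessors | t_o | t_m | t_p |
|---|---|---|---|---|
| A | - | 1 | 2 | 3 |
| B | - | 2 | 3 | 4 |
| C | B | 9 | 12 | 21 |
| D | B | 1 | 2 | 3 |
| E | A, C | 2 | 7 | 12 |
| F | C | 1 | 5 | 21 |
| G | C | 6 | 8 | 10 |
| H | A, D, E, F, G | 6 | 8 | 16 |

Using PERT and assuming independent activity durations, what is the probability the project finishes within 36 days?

te_A = (1 + 4·2 + 3)/6 = 12/6 = 2; σ²_A = ((3−1)/6)² = 0.111
te_B = (2 + 4·3 + 4)/6 = 18/6 = 3; σ²_B = ((4−2)/6)² = 0.111
te_C = (9 + 4·12 + 21)/6 = 78/6 = 13; σ²_C = ((21−9)/6)² = 4.000
te_D = (1 + 4·2 + 3)/6 = 12/6 = 2; σ²_D = ((3−1)/6)² = 0.111
te_E = (2 + 4·7 + 12)/6 = 42/6 = 7; σ²_E = ((12−2)/6)² = 2.778
te_F = (1 + 4·5 + 21)/6 = 42/6 = 7; σ²_F = ((21−1)/6)² = 11.111
te_G = (6 + 4·8 + 10)/6 = 48/6 = 8; σ²_G = ((10−6)/6)² = 0.444
te_H = (6 + 4·8 + 16)/6 = 54/6 = 9; σ²_H = ((16−6)/6)² = 2.778

Forward pass:
ES_A = 0; EF_A = 2
ES_B = 0; EF_B = 3
ES_C = 3; EF_C = 3+13 = 16
ES_D = 3; EF_D = 3+2 = 5
ES_E = max(EF_A=2, EF_C=16) = 16; EF_E = 16+7 = 23
ES_F = 16; EF_F = 16+7 = 23
ES_G = 16; EF_G = 16+8 = 24
ES_H = max(EF_A=2, EF_D=5, EF_E=23, EF_F=23, EF_G=24) = 24; EF_H = 24+9 = 33
Expected project duration μ = 33 days. Critical path: B → C → G → H.

Variance along critical path = 0.111 + 4.000 + 0.444 + 2.778 = 7.333; σ = √7.333 = 2.708 days.
Z = (36 − 33) / 2.708 = 1.108
P(T ≤ 36) = Φ(1.108) ≈ 0.866

0.866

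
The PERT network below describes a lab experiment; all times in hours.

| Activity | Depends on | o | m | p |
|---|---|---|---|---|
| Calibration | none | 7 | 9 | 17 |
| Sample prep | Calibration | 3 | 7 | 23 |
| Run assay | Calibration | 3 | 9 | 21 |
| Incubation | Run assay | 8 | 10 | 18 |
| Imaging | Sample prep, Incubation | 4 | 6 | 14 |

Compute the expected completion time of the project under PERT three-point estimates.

te_Calibration = (7 + 4·9 + 17)/6 = 60/6 = 10
te_Sample prep = (3 + 4·7 + 23)/6 = 54/6 = 9
te_Run assay = (3 + 4·9 + 21)/6 = 60/6 = 10
te_Incubation = (8 + 4·10 + 18)/6 = 66/6 = 11
te_Imaging = (4 + 4·6 + 14)/6 = 42/6 = 7

Forward pass:
ES_Calibration = 0; EF_Calibration = 10
ES_Sample prep = 10; EF_Sample prep = 10+9 = 19
ES_Run assay = 10; EF_Run assay = 10+10 = 20
ES_Incubation = 20; EF_Incubation = 20+11 = 31
ES_Imaging = max(EF_Sample prep=19, EF_Incubation=31) = 31; EF_Imaging = 31+7 = 38
Expected project duration μ = 38 hours. Critical path: Calibration → Run assay → Incubation → Imaging.

38 hours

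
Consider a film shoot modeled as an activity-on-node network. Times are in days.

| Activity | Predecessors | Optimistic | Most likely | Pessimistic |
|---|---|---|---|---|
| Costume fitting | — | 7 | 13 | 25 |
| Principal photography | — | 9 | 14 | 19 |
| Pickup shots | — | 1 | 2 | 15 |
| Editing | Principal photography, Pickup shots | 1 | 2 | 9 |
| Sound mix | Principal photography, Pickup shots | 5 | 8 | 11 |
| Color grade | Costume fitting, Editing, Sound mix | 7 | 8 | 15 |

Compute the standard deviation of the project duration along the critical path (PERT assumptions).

2.36 days

te_Costume fitting = (7 + 4·13 + 25)/6 = 84/6 = 14; σ²_Costume fitting = ((25−7)/6)² = 9.000
te_Principal photography = (9 + 4·14 + 19)/6 = 84/6 = 14; σ²_Principal photography = ((19−9)/6)² = 2.778
te_Pickup shots = (1 + 4·2 + 15)/6 = 24/6 = 4; σ²_Pickup shots = ((15−1)/6)² = 5.444
te_Editing = (1 + 4·2 + 9)/6 = 18/6 = 3; σ²_Editing = ((9−1)/6)² = 1.778
te_Sound mix = (5 + 4·8 + 11)/6 = 48/6 = 8; σ²_Sound mix = ((11−5)/6)² = 1.000
te_Color grade = (7 + 4·8 + 15)/6 = 54/6 = 9; σ²_Color grade = ((15−7)/6)² = 1.778

Forward pass:
ES_Costume fitting = 0; EF_Costume fitting = 14
ES_Principal photography = 0; EF_Principal photography = 14
ES_Pickup shots = 0; EF_Pickup shots = 4
ES_Editing = max(EF_Principal photography=14, EF_Pickup shots=4) = 14; EF_Editing = 14+3 = 17
ES_Sound mix = max(EF_Principal photography=14, EF_Pickup shots=4) = 14; EF_Sound mix = 14+8 = 22
ES_Color grade = max(EF_Costume fitting=14, EF_Editing=17, EF_Sound mix=22) = 22; EF_Color grade = 22+9 = 31
Expected project duration μ = 31 days. Critical path: Principal photography → Sound mix → Color grade.

Variance along critical path = 2.778 + 1.000 + 1.778 = 5.556
σ = √5.556 = 2.357 days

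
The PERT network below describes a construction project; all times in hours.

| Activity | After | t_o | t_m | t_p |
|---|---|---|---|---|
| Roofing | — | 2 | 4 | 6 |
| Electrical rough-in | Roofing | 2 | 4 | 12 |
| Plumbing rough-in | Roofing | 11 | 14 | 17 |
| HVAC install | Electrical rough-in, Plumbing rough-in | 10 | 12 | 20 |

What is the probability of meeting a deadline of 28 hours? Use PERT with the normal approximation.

0.072

te_Roofing = (2 + 4·4 + 6)/6 = 24/6 = 4; σ²_Roofing = ((6−2)/6)² = 0.444
te_Electrical rough-in = (2 + 4·4 + 12)/6 = 30/6 = 5; σ²_Electrical rough-in = ((12−2)/6)² = 2.778
te_Plumbing rough-in = (11 + 4·14 + 17)/6 = 84/6 = 14; σ²_Plumbing rough-in = ((17−11)/6)² = 1.000
te_HVAC install = (10 + 4·12 + 20)/6 = 78/6 = 13; σ²_HVAC install = ((20−10)/6)² = 2.778

Forward pass:
ES_Roofing = 0; EF_Roofing = 4
ES_Electrical rough-in = 4; EF_Electrical rough-in = 4+5 = 9
ES_Plumbing rough-in = 4; EF_Plumbing rough-in = 4+14 = 18
ES_HVAC install = max(EF_Electrical rough-in=9, EF_Plumbing rough-in=18) = 18; EF_HVAC install = 18+13 = 31
Expected project duration μ = 31 hours. Critical path: Roofing → Plumbing rough-in → HVAC install.

Variance along critical path = 0.444 + 1.000 + 2.778 = 4.222; σ = √4.222 = 2.055 hours.
Z = (28 − 31) / 2.055 = -1.460
P(T ≤ 28) = Φ(-1.460) ≈ 0.072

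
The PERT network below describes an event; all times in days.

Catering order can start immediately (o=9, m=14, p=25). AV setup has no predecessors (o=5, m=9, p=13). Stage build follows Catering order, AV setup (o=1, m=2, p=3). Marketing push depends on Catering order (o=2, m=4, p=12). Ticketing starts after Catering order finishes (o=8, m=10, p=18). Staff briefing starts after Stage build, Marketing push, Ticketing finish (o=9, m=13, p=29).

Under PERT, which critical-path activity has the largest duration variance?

te_Catering order = (9 + 4·14 + 25)/6 = 90/6 = 15; σ²_Catering order = ((25−9)/6)² = 7.111
te_AV setup = (5 + 4·9 + 13)/6 = 54/6 = 9; σ²_AV setup = ((13−5)/6)² = 1.778
te_Stage build = (1 + 4·2 + 3)/6 = 12/6 = 2; σ²_Stage build = ((3−1)/6)² = 0.111
te_Marketing push = (2 + 4·4 + 12)/6 = 30/6 = 5; σ²_Marketing push = ((12−2)/6)² = 2.778
te_Ticketing = (8 + 4·10 + 18)/6 = 66/6 = 11; σ²_Ticketing = ((18−8)/6)² = 2.778
te_Staff briefing = (9 + 4·13 + 29)/6 = 90/6 = 15; σ²_Staff briefing = ((29−9)/6)² = 11.111

Forward pass:
ES_Catering order = 0; EF_Catering order = 15
ES_AV setup = 0; EF_AV setup = 9
ES_Stage build = max(EF_Catering order=15, EF_AV setup=9) = 15; EF_Stage build = 15+2 = 17
ES_Marketing push = 15; EF_Marketing push = 15+5 = 20
ES_Ticketing = 15; EF_Ticketing = 15+11 = 26
ES_Staff briefing = max(EF_Stage build=17, EF_Marketing push=20, EF_Ticketing=26) = 26; EF_Staff briefing = 26+15 = 41
Expected project duration μ = 41 days. Critical path: Catering order → Ticketing → Staff briefing.

Variances on critical path: σ²_Catering order=7.111, σ²_Ticketing=2.778, σ²_Staff briefing=11.111.
Largest is σ²_Staff briefing = 11.111.

Staff briefing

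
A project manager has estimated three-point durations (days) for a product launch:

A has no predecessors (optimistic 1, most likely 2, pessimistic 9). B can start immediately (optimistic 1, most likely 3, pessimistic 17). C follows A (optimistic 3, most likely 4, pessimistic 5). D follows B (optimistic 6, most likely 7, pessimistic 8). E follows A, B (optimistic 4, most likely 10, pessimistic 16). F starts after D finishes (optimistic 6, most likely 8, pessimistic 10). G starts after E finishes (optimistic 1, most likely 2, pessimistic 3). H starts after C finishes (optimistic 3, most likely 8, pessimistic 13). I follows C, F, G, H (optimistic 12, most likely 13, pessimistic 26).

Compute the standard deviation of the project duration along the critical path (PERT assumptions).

te_A = (1 + 4·2 + 9)/6 = 18/6 = 3; σ²_A = ((9−1)/6)² = 1.778
te_B = (1 + 4·3 + 17)/6 = 30/6 = 5; σ²_B = ((17−1)/6)² = 7.111
te_C = (3 + 4·4 + 5)/6 = 24/6 = 4; σ²_C = ((5−3)/6)² = 0.111
te_D = (6 + 4·7 + 8)/6 = 42/6 = 7; σ²_D = ((8−6)/6)² = 0.111
te_E = (4 + 4·10 + 16)/6 = 60/6 = 10; σ²_E = ((16−4)/6)² = 4.000
te_F = (6 + 4·8 + 10)/6 = 48/6 = 8; σ²_F = ((10−6)/6)² = 0.444
te_G = (1 + 4·2 + 3)/6 = 12/6 = 2; σ²_G = ((3−1)/6)² = 0.111
te_H = (3 + 4·8 + 13)/6 = 48/6 = 8; σ²_H = ((13−3)/6)² = 2.778
te_I = (12 + 4·13 + 26)/6 = 90/6 = 15; σ²_I = ((26−12)/6)² = 5.444

Forward pass:
ES_A = 0; EF_A = 3
ES_B = 0; EF_B = 5
ES_C = 3; EF_C = 3+4 = 7
ES_D = 5; EF_D = 5+7 = 12
ES_E = max(EF_A=3, EF_B=5) = 5; EF_E = 5+10 = 15
ES_F = 12; EF_F = 12+8 = 20
ES_G = 15; EF_G = 15+2 = 17
ES_H = 7; EF_H = 7+8 = 15
ES_I = max(EF_C=7, EF_F=20, EF_G=17, EF_H=15) = 20; EF_I = 20+15 = 35
Expected project duration μ = 35 days. Critical path: B → D → F → I.

Variance along critical path = 7.111 + 0.111 + 0.444 + 5.444 = 13.111
σ = √13.111 = 3.621 days

3.62 days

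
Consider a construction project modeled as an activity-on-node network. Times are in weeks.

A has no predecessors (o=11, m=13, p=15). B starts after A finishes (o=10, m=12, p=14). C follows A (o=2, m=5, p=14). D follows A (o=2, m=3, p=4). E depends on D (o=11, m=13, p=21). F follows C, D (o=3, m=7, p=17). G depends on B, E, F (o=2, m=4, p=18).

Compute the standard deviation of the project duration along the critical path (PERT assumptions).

3.23 weeks

te_A = (11 + 4·13 + 15)/6 = 78/6 = 13; σ²_A = ((15−11)/6)² = 0.444
te_B = (10 + 4·12 + 14)/6 = 72/6 = 12; σ²_B = ((14−10)/6)² = 0.444
te_C = (2 + 4·5 + 14)/6 = 36/6 = 6; σ²_C = ((14−2)/6)² = 4.000
te_D = (2 + 4·3 + 4)/6 = 18/6 = 3; σ²_D = ((4−2)/6)² = 0.111
te_E = (11 + 4·13 + 21)/6 = 84/6 = 14; σ²_E = ((21−11)/6)² = 2.778
te_F = (3 + 4·7 + 17)/6 = 48/6 = 8; σ²_F = ((17−3)/6)² = 5.444
te_G = (2 + 4·4 + 18)/6 = 36/6 = 6; σ²_G = ((18−2)/6)² = 7.111

Forward pass:
ES_A = 0; EF_A = 13
ES_B = 13; EF_B = 13+12 = 25
ES_C = 13; EF_C = 13+6 = 19
ES_D = 13; EF_D = 13+3 = 16
ES_E = 16; EF_E = 16+14 = 30
ES_F = max(EF_C=19, EF_D=16) = 19; EF_F = 19+8 = 27
ES_G = max(EF_B=25, EF_E=30, EF_F=27) = 30; EF_G = 30+6 = 36
Expected project duration μ = 36 weeks. Critical path: A → D → E → G.

Variance along critical path = 0.444 + 0.111 + 2.778 + 7.111 = 10.444
σ = √10.444 = 3.232 weeks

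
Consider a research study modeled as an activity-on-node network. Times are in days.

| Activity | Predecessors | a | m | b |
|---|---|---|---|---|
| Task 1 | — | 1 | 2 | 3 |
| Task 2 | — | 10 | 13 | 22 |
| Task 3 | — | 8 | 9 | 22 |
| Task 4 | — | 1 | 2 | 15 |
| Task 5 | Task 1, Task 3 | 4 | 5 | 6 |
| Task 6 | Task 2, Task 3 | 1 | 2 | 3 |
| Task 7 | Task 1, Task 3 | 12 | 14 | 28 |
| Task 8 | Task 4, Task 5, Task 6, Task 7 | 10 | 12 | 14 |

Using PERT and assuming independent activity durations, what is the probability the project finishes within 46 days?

te_Task 1 = (1 + 4·2 + 3)/6 = 12/6 = 2; σ²_Task 1 = ((3−1)/6)² = 0.111
te_Task 2 = (10 + 4·13 + 22)/6 = 84/6 = 14; σ²_Task 2 = ((22−10)/6)² = 4.000
te_Task 3 = (8 + 4·9 + 22)/6 = 66/6 = 11; σ²_Task 3 = ((22−8)/6)² = 5.444
te_Task 4 = (1 + 4·2 + 15)/6 = 24/6 = 4; σ²_Task 4 = ((15−1)/6)² = 5.444
te_Task 5 = (4 + 4·5 + 6)/6 = 30/6 = 5; σ²_Task 5 = ((6−4)/6)² = 0.111
te_Task 6 = (1 + 4·2 + 3)/6 = 12/6 = 2; σ²_Task 6 = ((3−1)/6)² = 0.111
te_Task 7 = (12 + 4·14 + 28)/6 = 96/6 = 16; σ²_Task 7 = ((28−12)/6)² = 7.111
te_Task 8 = (10 + 4·12 + 14)/6 = 72/6 = 12; σ²_Task 8 = ((14−10)/6)² = 0.444

Forward pass:
ES_Task 1 = 0; EF_Task 1 = 2
ES_Task 2 = 0; EF_Task 2 = 14
ES_Task 3 = 0; EF_Task 3 = 11
ES_Task 4 = 0; EF_Task 4 = 4
ES_Task 5 = max(EF_Task 1=2, EF_Task 3=11) = 11; EF_Task 5 = 11+5 = 16
ES_Task 6 = max(EF_Task 2=14, EF_Task 3=11) = 14; EF_Task 6 = 14+2 = 16
ES_Task 7 = max(EF_Task 1=2, EF_Task 3=11) = 11; EF_Task 7 = 11+16 = 27
ES_Task 8 = max(EF_Task 4=4, EF_Task 5=16, EF_Task 6=16, EF_Task 7=27) = 27; EF_Task 8 = 27+12 = 39
Expected project duration μ = 39 days. Critical path: Task 3 → Task 7 → Task 8.

Variance along critical path = 5.444 + 7.111 + 0.444 = 13.000; σ = √13.000 = 3.606 days.
Z = (46 − 39) / 3.606 = 1.941
P(T ≤ 46) = Φ(1.941) ≈ 0.974

0.974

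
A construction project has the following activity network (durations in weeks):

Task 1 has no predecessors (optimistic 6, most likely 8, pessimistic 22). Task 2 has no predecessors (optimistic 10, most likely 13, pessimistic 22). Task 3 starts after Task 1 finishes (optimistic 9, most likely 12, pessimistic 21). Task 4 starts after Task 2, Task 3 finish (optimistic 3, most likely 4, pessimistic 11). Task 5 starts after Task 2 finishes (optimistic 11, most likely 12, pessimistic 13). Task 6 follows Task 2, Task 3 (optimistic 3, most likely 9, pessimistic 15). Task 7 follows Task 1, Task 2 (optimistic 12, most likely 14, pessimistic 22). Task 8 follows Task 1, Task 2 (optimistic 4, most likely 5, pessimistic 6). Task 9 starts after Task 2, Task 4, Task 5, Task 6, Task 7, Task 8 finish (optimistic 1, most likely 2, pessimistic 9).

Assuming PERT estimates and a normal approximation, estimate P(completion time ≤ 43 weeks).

0.974

te_Task 1 = (6 + 4·8 + 22)/6 = 60/6 = 10; σ²_Task 1 = ((22−6)/6)² = 7.111
te_Task 2 = (10 + 4·13 + 22)/6 = 84/6 = 14; σ²_Task 2 = ((22−10)/6)² = 4.000
te_Task 3 = (9 + 4·12 + 21)/6 = 78/6 = 13; σ²_Task 3 = ((21−9)/6)² = 4.000
te_Task 4 = (3 + 4·4 + 11)/6 = 30/6 = 5; σ²_Task 4 = ((11−3)/6)² = 1.778
te_Task 5 = (11 + 4·12 + 13)/6 = 72/6 = 12; σ²_Task 5 = ((13−11)/6)² = 0.111
te_Task 6 = (3 + 4·9 + 15)/6 = 54/6 = 9; σ²_Task 6 = ((15−3)/6)² = 4.000
te_Task 7 = (12 + 4·14 + 22)/6 = 90/6 = 15; σ²_Task 7 = ((22−12)/6)² = 2.778
te_Task 8 = (4 + 4·5 + 6)/6 = 30/6 = 5; σ²_Task 8 = ((6−4)/6)² = 0.111
te_Task 9 = (1 + 4·2 + 9)/6 = 18/6 = 3; σ²_Task 9 = ((9−1)/6)² = 1.778

Forward pass:
ES_Task 1 = 0; EF_Task 1 = 10
ES_Task 2 = 0; EF_Task 2 = 14
ES_Task 3 = 10; EF_Task 3 = 10+13 = 23
ES_Task 4 = max(EF_Task 2=14, EF_Task 3=23) = 23; EF_Task 4 = 23+5 = 28
ES_Task 5 = 14; EF_Task 5 = 14+12 = 26
ES_Task 6 = max(EF_Task 2=14, EF_Task 3=23) = 23; EF_Task 6 = 23+9 = 32
ES_Task 7 = max(EF_Task 1=10, EF_Task 2=14) = 14; EF_Task 7 = 14+15 = 29
ES_Task 8 = max(EF_Task 1=10, EF_Task 2=14) = 14; EF_Task 8 = 14+5 = 19
ES_Task 9 = max(EF_Task 2=14, EF_Task 4=28, EF_Task 5=26, EF_Task 6=32, EF_Task 7=29, EF_Task 8=19) = 32; EF_Task 9 = 32+3 = 35
Expected project duration μ = 35 weeks. Critical path: Task 1 → Task 3 → Task 6 → Task 9.

Variance along critical path = 7.111 + 4.000 + 4.000 + 1.778 = 16.889; σ = √16.889 = 4.110 weeks.
Z = (43 − 35) / 4.110 = 1.947
P(T ≤ 43) = Φ(1.947) ≈ 0.974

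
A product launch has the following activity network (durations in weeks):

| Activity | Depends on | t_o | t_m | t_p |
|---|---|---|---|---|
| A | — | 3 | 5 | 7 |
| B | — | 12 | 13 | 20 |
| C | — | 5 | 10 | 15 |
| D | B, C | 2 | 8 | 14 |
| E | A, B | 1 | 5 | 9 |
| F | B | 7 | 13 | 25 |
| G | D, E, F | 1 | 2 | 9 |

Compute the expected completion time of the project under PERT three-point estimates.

te_A = (3 + 4·5 + 7)/6 = 30/6 = 5
te_B = (12 + 4·13 + 20)/6 = 84/6 = 14
te_C = (5 + 4·10 + 15)/6 = 60/6 = 10
te_D = (2 + 4·8 + 14)/6 = 48/6 = 8
te_E = (1 + 4·5 + 9)/6 = 30/6 = 5
te_F = (7 + 4·13 + 25)/6 = 84/6 = 14
te_G = (1 + 4·2 + 9)/6 = 18/6 = 3

Forward pass:
ES_A = 0; EF_A = 5
ES_B = 0; EF_B = 14
ES_C = 0; EF_C = 10
ES_D = max(EF_B=14, EF_C=10) = 14; EF_D = 14+8 = 22
ES_E = max(EF_A=5, EF_B=14) = 14; EF_E = 14+5 = 19
ES_F = 14; EF_F = 14+14 = 28
ES_G = max(EF_D=22, EF_E=19, EF_F=28) = 28; EF_G = 28+3 = 31
Expected project duration μ = 31 weeks. Critical path: B → F → G.

31 weeks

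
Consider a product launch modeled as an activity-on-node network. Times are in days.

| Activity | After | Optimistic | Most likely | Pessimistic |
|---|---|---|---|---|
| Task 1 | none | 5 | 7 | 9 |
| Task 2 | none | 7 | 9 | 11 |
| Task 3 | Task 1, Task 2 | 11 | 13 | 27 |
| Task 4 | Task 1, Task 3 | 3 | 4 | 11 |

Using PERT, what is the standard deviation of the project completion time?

te_Task 1 = (5 + 4·7 + 9)/6 = 42/6 = 7; σ²_Task 1 = ((9−5)/6)² = 0.444
te_Task 2 = (7 + 4·9 + 11)/6 = 54/6 = 9; σ²_Task 2 = ((11−7)/6)² = 0.444
te_Task 3 = (11 + 4·13 + 27)/6 = 90/6 = 15; σ²_Task 3 = ((27−11)/6)² = 7.111
te_Task 4 = (3 + 4·4 + 11)/6 = 30/6 = 5; σ²_Task 4 = ((11−3)/6)² = 1.778

Forward pass:
ES_Task 1 = 0; EF_Task 1 = 7
ES_Task 2 = 0; EF_Task 2 = 9
ES_Task 3 = max(EF_Task 1=7, EF_Task 2=9) = 9; EF_Task 3 = 9+15 = 24
ES_Task 4 = max(EF_Task 1=7, EF_Task 3=24) = 24; EF_Task 4 = 24+5 = 29
Expected project duration μ = 29 days. Critical path: Task 2 → Task 3 → Task 4.

Variance along critical path = 0.444 + 7.111 + 1.778 = 9.333
σ = √9.333 = 3.055 days

3.06 days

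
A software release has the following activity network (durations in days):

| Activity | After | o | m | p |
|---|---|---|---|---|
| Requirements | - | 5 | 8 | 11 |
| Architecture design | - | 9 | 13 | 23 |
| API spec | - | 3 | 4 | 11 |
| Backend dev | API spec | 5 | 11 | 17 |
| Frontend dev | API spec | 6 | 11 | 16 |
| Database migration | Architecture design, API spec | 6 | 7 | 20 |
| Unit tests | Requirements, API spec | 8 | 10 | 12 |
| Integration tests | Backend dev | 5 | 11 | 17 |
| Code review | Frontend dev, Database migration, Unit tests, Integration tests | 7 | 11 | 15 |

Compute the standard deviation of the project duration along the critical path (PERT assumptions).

te_Requirements = (5 + 4·8 + 11)/6 = 48/6 = 8; σ²_Requirements = ((11−5)/6)² = 1.000
te_Architecture design = (9 + 4·13 + 23)/6 = 84/6 = 14; σ²_Architecture design = ((23−9)/6)² = 5.444
te_API spec = (3 + 4·4 + 11)/6 = 30/6 = 5; σ²_API spec = ((11−3)/6)² = 1.778
te_Backend dev = (5 + 4·11 + 17)/6 = 66/6 = 11; σ²_Backend dev = ((17−5)/6)² = 4.000
te_Frontend dev = (6 + 4·11 + 16)/6 = 66/6 = 11; σ²_Frontend dev = ((16−6)/6)² = 2.778
te_Database migration = (6 + 4·7 + 20)/6 = 54/6 = 9; σ²_Database migration = ((20−6)/6)² = 5.444
te_Unit tests = (8 + 4·10 + 12)/6 = 60/6 = 10; σ²_Unit tests = ((12−8)/6)² = 0.444
te_Integration tests = (5 + 4·11 + 17)/6 = 66/6 = 11; σ²_Integration tests = ((17−5)/6)² = 4.000
te_Code review = (7 + 4·11 + 15)/6 = 66/6 = 11; σ²_Code review = ((15−7)/6)² = 1.778

Forward pass:
ES_Requirements = 0; EF_Requirements = 8
ES_Architecture design = 0; EF_Architecture design = 14
ES_API spec = 0; EF_API spec = 5
ES_Backend dev = 5; EF_Backend dev = 5+11 = 16
ES_Frontend dev = 5; EF_Frontend dev = 5+11 = 16
ES_Database migration = max(EF_Architecture design=14, EF_API spec=5) = 14; EF_Database migration = 14+9 = 23
ES_Unit tests = max(EF_Requirements=8, EF_API spec=5) = 8; EF_Unit tests = 8+10 = 18
ES_Integration tests = 16; EF_Integration tests = 16+11 = 27
ES_Code review = max(EF_Frontend dev=16, EF_Database migration=23, EF_Unit tests=18, EF_Integration tests=27) = 27; EF_Code review = 27+11 = 38
Expected project duration μ = 38 days. Critical path: API spec → Backend dev → Integration tests → Code review.

Variance along critical path = 1.778 + 4.000 + 4.000 + 1.778 = 11.556
σ = √11.556 = 3.399 days

3.40 days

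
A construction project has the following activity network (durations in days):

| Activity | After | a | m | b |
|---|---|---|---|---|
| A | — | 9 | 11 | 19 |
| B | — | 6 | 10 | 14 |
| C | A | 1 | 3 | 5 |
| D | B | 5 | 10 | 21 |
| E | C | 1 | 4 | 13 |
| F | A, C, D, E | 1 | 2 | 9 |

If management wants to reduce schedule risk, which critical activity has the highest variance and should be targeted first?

te_A = (9 + 4·11 + 19)/6 = 72/6 = 12; σ²_A = ((19−9)/6)² = 2.778
te_B = (6 + 4·10 + 14)/6 = 60/6 = 10; σ²_B = ((14−6)/6)² = 1.778
te_C = (1 + 4·3 + 5)/6 = 18/6 = 3; σ²_C = ((5−1)/6)² = 0.444
te_D = (5 + 4·10 + 21)/6 = 66/6 = 11; σ²_D = ((21−5)/6)² = 7.111
te_E = (1 + 4·4 + 13)/6 = 30/6 = 5; σ²_E = ((13−1)/6)² = 4.000
te_F = (1 + 4·2 + 9)/6 = 18/6 = 3; σ²_F = ((9−1)/6)² = 1.778

Forward pass:
ES_A = 0; EF_A = 12
ES_B = 0; EF_B = 10
ES_C = 12; EF_C = 12+3 = 15
ES_D = 10; EF_D = 10+11 = 21
ES_E = 15; EF_E = 15+5 = 20
ES_F = max(EF_A=12, EF_C=15, EF_D=21, EF_E=20) = 21; EF_F = 21+3 = 24
Expected project duration μ = 24 days. Critical path: B → D → F.

Variances on critical path: σ²_B=1.778, σ²_D=7.111, σ²_F=1.778.
Largest is σ²_D = 7.111.

D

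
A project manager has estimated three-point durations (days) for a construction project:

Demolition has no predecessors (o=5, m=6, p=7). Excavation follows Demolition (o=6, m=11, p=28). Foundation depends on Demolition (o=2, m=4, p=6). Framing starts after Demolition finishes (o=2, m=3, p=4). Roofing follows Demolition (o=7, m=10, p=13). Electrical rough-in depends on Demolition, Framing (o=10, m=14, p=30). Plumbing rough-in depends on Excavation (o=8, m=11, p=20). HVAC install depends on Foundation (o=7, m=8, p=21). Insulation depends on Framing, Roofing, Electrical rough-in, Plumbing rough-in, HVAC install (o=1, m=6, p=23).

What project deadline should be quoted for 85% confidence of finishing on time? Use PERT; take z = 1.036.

te_Demolition = (5 + 4·6 + 7)/6 = 36/6 = 6; σ²_Demolition = ((7−5)/6)² = 0.111
te_Excavation = (6 + 4·11 + 28)/6 = 78/6 = 13; σ²_Excavation = ((28−6)/6)² = 13.444
te_Foundation = (2 + 4·4 + 6)/6 = 24/6 = 4; σ²_Foundation = ((6−2)/6)² = 0.444
te_Framing = (2 + 4·3 + 4)/6 = 18/6 = 3; σ²_Framing = ((4−2)/6)² = 0.111
te_Roofing = (7 + 4·10 + 13)/6 = 60/6 = 10; σ²_Roofing = ((13−7)/6)² = 1.000
te_Electrical rough-in = (10 + 4·14 + 30)/6 = 96/6 = 16; σ²_Electrical rough-in = ((30−10)/6)² = 11.111
te_Plumbing rough-in = (8 + 4·11 + 20)/6 = 72/6 = 12; σ²_Plumbing rough-in = ((20−8)/6)² = 4.000
te_HVAC install = (7 + 4·8 + 21)/6 = 60/6 = 10; σ²_HVAC install = ((21−7)/6)² = 5.444
te_Insulation = (1 + 4·6 + 23)/6 = 48/6 = 8; σ²_Insulation = ((23−1)/6)² = 13.444

Forward pass:
ES_Demolition = 0; EF_Demolition = 6
ES_Excavation = 6; EF_Excavation = 6+13 = 19
ES_Foundation = 6; EF_Foundation = 6+4 = 10
ES_Framing = 6; EF_Framing = 6+3 = 9
ES_Roofing = 6; EF_Roofing = 6+10 = 16
ES_Electrical rough-in = max(EF_Demolition=6, EF_Framing=9) = 9; EF_Electrical rough-in = 9+16 = 25
ES_Plumbing rough-in = 19; EF_Plumbing rough-in = 19+12 = 31
ES_HVAC install = 10; EF_HVAC install = 10+10 = 20
ES_Insulation = max(EF_Framing=9, EF_Roofing=16, EF_Electrical rough-in=25, EF_Plumbing rough-in=31, EF_HVAC install=20) = 31; EF_Insulation = 31+8 = 39
Expected project duration μ = 39 days. Critical path: Demolition → Excavation → Plumbing rough-in → Insulation.

Variance along critical path = 0.111 + 13.444 + 4.000 + 13.444 = 31.000; σ = 5.568 days.
D = μ + z·σ = 39 + 1.036·5.568 = 44.8 days

44.8 days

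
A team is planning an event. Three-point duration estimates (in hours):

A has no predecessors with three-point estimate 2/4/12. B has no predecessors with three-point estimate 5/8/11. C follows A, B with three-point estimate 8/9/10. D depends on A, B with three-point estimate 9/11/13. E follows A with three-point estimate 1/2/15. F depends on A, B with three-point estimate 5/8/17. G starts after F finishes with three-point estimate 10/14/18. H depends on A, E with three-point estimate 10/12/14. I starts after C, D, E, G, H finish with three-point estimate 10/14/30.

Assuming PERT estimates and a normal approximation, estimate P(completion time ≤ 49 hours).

0.682

te_A = (2 + 4·4 + 12)/6 = 30/6 = 5; σ²_A = ((12−2)/6)² = 2.778
te_B = (5 + 4·8 + 11)/6 = 48/6 = 8; σ²_B = ((11−5)/6)² = 1.000
te_C = (8 + 4·9 + 10)/6 = 54/6 = 9; σ²_C = ((10−8)/6)² = 0.111
te_D = (9 + 4·11 + 13)/6 = 66/6 = 11; σ²_D = ((13−9)/6)² = 0.444
te_E = (1 + 4·2 + 15)/6 = 24/6 = 4; σ²_E = ((15−1)/6)² = 5.444
te_F = (5 + 4·8 + 17)/6 = 54/6 = 9; σ²_F = ((17−5)/6)² = 4.000
te_G = (10 + 4·14 + 18)/6 = 84/6 = 14; σ²_G = ((18−10)/6)² = 1.778
te_H = (10 + 4·12 + 14)/6 = 72/6 = 12; σ²_H = ((14−10)/6)² = 0.444
te_I = (10 + 4·14 + 30)/6 = 96/6 = 16; σ²_I = ((30−10)/6)² = 11.111

Forward pass:
ES_A = 0; EF_A = 5
ES_B = 0; EF_B = 8
ES_C = max(EF_A=5, EF_B=8) = 8; EF_C = 8+9 = 17
ES_D = max(EF_A=5, EF_B=8) = 8; EF_D = 8+11 = 19
ES_E = 5; EF_E = 5+4 = 9
ES_F = max(EF_A=5, EF_B=8) = 8; EF_F = 8+9 = 17
ES_G = 17; EF_G = 17+14 = 31
ES_H = max(EF_A=5, EF_E=9) = 9; EF_H = 9+12 = 21
ES_I = max(EF_C=17, EF_D=19, EF_E=9, EF_G=31, EF_H=21) = 31; EF_I = 31+16 = 47
Expected project duration μ = 47 hours. Critical path: B → F → G → I.

Variance along critical path = 1.000 + 4.000 + 1.778 + 11.111 = 17.889; σ = √17.889 = 4.230 hours.
Z = (49 − 47) / 4.230 = 0.473
P(T ≤ 49) = Φ(0.473) ≈ 0.682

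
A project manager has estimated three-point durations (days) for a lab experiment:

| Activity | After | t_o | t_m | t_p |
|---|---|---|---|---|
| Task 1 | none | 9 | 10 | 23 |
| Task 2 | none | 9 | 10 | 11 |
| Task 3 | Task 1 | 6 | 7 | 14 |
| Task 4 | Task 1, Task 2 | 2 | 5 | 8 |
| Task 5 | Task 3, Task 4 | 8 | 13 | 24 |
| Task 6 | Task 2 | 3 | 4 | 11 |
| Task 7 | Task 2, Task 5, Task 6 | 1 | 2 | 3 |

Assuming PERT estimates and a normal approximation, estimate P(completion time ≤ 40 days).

te_Task 1 = (9 + 4·10 + 23)/6 = 72/6 = 12; σ²_Task 1 = ((23−9)/6)² = 5.444
te_Task 2 = (9 + 4·10 + 11)/6 = 60/6 = 10; σ²_Task 2 = ((11−9)/6)² = 0.111
te_Task 3 = (6 + 4·7 + 14)/6 = 48/6 = 8; σ²_Task 3 = ((14−6)/6)² = 1.778
te_Task 4 = (2 + 4·5 + 8)/6 = 30/6 = 5; σ²_Task 4 = ((8−2)/6)² = 1.000
te_Task 5 = (8 + 4·13 + 24)/6 = 84/6 = 14; σ²_Task 5 = ((24−8)/6)² = 7.111
te_Task 6 = (3 + 4·4 + 11)/6 = 30/6 = 5; σ²_Task 6 = ((11−3)/6)² = 1.778
te_Task 7 = (1 + 4·2 + 3)/6 = 12/6 = 2; σ²_Task 7 = ((3−1)/6)² = 0.111

Forward pass:
ES_Task 1 = 0; EF_Task 1 = 12
ES_Task 2 = 0; EF_Task 2 = 10
ES_Task 3 = 12; EF_Task 3 = 12+8 = 20
ES_Task 4 = max(EF_Task 1=12, EF_Task 2=10) = 12; EF_Task 4 = 12+5 = 17
ES_Task 5 = max(EF_Task 3=20, EF_Task 4=17) = 20; EF_Task 5 = 20+14 = 34
ES_Task 6 = 10; EF_Task 6 = 10+5 = 15
ES_Task 7 = max(EF_Task 2=10, EF_Task 5=34, EF_Task 6=15) = 34; EF_Task 7 = 34+2 = 36
Expected project duration μ = 36 days. Critical path: Task 1 → Task 3 → Task 5 → Task 7.

Variance along critical path = 5.444 + 1.778 + 7.111 + 0.111 = 14.444; σ = √14.444 = 3.801 days.
Z = (40 − 36) / 3.801 = 1.052
P(T ≤ 40) = Φ(1.052) ≈ 0.854

0.854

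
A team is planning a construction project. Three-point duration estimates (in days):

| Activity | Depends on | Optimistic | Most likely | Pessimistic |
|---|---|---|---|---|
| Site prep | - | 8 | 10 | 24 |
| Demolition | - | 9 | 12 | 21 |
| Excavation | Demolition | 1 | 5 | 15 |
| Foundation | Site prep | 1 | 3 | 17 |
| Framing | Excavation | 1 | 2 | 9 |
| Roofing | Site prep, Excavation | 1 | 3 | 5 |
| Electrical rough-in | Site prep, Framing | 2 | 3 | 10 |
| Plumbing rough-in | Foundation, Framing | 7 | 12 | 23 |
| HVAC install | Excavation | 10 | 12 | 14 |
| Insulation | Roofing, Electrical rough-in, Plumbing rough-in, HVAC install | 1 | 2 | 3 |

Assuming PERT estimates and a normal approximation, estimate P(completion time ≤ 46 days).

te_Site prep = (8 + 4·10 + 24)/6 = 72/6 = 12; σ²_Site prep = ((24−8)/6)² = 7.111
te_Demolition = (9 + 4·12 + 21)/6 = 78/6 = 13; σ²_Demolition = ((21−9)/6)² = 4.000
te_Excavation = (1 + 4·5 + 15)/6 = 36/6 = 6; σ²_Excavation = ((15−1)/6)² = 5.444
te_Foundation = (1 + 4·3 + 17)/6 = 30/6 = 5; σ²_Foundation = ((17−1)/6)² = 7.111
te_Framing = (1 + 4·2 + 9)/6 = 18/6 = 3; σ²_Framing = ((9−1)/6)² = 1.778
te_Roofing = (1 + 4·3 + 5)/6 = 18/6 = 3; σ²_Roofing = ((5−1)/6)² = 0.444
te_Electrical rough-in = (2 + 4·3 + 10)/6 = 24/6 = 4; σ²_Electrical rough-in = ((10−2)/6)² = 1.778
te_Plumbing rough-in = (7 + 4·12 + 23)/6 = 78/6 = 13; σ²_Plumbing rough-in = ((23−7)/6)² = 7.111
te_HVAC install = (10 + 4·12 + 14)/6 = 72/6 = 12; σ²_HVAC install = ((14−10)/6)² = 0.444
te_Insulation = (1 + 4·2 + 3)/6 = 12/6 = 2; σ²_Insulation = ((3−1)/6)² = 0.111

Forward pass:
ES_Site prep = 0; EF_Site prep = 12
ES_Demolition = 0; EF_Demolition = 13
ES_Excavation = 13; EF_Excavation = 13+6 = 19
ES_Foundation = 12; EF_Foundation = 12+5 = 17
ES_Framing = 19; EF_Framing = 19+3 = 22
ES_Roofing = max(EF_Site prep=12, EF_Excavation=19) = 19; EF_Roofing = 19+3 = 22
ES_Electrical rough-in = max(EF_Site prep=12, EF_Framing=22) = 22; EF_Electrical rough-in = 22+4 = 26
ES_Plumbing rough-in = max(EF_Foundation=17, EF_Framing=22) = 22; EF_Plumbing rough-in = 22+13 = 35
ES_HVAC install = 19; EF_HVAC install = 19+12 = 31
ES_Insulation = max(EF_Roofing=22, EF_Electrical rough-in=26, EF_Plumbing rough-in=35, EF_HVAC install=31) = 35; EF_Insulation = 35+2 = 37
Expected project duration μ = 37 days. Critical path: Demolition → Excavation → Framing → Plumbing rough-in → Insulation.

Variance along critical path = 4.000 + 5.444 + 1.778 + 7.111 + 0.111 = 18.444; σ = √18.444 = 4.295 days.
Z = (46 − 37) / 4.295 = 2.096
P(T ≤ 46) = Φ(2.096) ≈ 0.982

0.982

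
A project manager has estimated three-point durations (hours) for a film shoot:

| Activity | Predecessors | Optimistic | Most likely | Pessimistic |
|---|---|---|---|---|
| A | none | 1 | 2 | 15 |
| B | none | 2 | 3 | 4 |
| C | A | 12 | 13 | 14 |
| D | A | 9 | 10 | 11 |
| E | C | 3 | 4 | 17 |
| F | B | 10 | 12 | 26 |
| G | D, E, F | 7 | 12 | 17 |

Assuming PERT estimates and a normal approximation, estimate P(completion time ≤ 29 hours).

te_A = (1 + 4·2 + 15)/6 = 24/6 = 4; σ²_A = ((15−1)/6)² = 5.444
te_B = (2 + 4·3 + 4)/6 = 18/6 = 3; σ²_B = ((4−2)/6)² = 0.111
te_C = (12 + 4·13 + 14)/6 = 78/6 = 13; σ²_C = ((14−12)/6)² = 0.111
te_D = (9 + 4·10 + 11)/6 = 60/6 = 10; σ²_D = ((11−9)/6)² = 0.111
te_E = (3 + 4·4 + 17)/6 = 36/6 = 6; σ²_E = ((17−3)/6)² = 5.444
te_F = (10 + 4·12 + 26)/6 = 84/6 = 14; σ²_F = ((26−10)/6)² = 7.111
te_G = (7 + 4·12 + 17)/6 = 72/6 = 12; σ²_G = ((17−7)/6)² = 2.778

Forward pass:
ES_A = 0; EF_A = 4
ES_B = 0; EF_B = 3
ES_C = 4; EF_C = 4+13 = 17
ES_D = 4; EF_D = 4+10 = 14
ES_E = 17; EF_E = 17+6 = 23
ES_F = 3; EF_F = 3+14 = 17
ES_G = max(EF_D=14, EF_E=23, EF_F=17) = 23; EF_G = 23+12 = 35
Expected project duration μ = 35 hours. Critical path: A → C → E → G.

Variance along critical path = 5.444 + 0.111 + 5.444 + 2.778 = 13.778; σ = √13.778 = 3.712 hours.
Z = (29 − 35) / 3.712 = -1.616
P(T ≤ 29) = Φ(-1.616) ≈ 0.053

0.053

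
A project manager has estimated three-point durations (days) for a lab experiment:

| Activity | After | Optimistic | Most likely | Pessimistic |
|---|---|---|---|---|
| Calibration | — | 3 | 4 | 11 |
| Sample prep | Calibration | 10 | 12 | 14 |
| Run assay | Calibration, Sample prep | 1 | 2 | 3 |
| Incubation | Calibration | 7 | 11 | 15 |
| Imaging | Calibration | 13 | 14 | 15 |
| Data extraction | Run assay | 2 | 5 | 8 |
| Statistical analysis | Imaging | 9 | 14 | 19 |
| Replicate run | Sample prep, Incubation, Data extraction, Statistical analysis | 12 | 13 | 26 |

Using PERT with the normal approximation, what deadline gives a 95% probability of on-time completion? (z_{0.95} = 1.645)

te_Calibration = (3 + 4·4 + 11)/6 = 30/6 = 5; σ²_Calibration = ((11−3)/6)² = 1.778
te_Sample prep = (10 + 4·12 + 14)/6 = 72/6 = 12; σ²_Sample prep = ((14−10)/6)² = 0.444
te_Run assay = (1 + 4·2 + 3)/6 = 12/6 = 2; σ²_Run assay = ((3−1)/6)² = 0.111
te_Incubation = (7 + 4·11 + 15)/6 = 66/6 = 11; σ²_Incubation = ((15−7)/6)² = 1.778
te_Imaging = (13 + 4·14 + 15)/6 = 84/6 = 14; σ²_Imaging = ((15−13)/6)² = 0.111
te_Data extraction = (2 + 4·5 + 8)/6 = 30/6 = 5; σ²_Data extraction = ((8−2)/6)² = 1.000
te_Statistical analysis = (9 + 4·14 + 19)/6 = 84/6 = 14; σ²_Statistical analysis = ((19−9)/6)² = 2.778
te_Replicate run = (12 + 4·13 + 26)/6 = 90/6 = 15; σ²_Replicate run = ((26−12)/6)² = 5.444

Forward pass:
ES_Calibration = 0; EF_Calibration = 5
ES_Sample prep = 5; EF_Sample prep = 5+12 = 17
ES_Run assay = max(EF_Calibration=5, EF_Sample prep=17) = 17; EF_Run assay = 17+2 = 19
ES_Incubation = 5; EF_Incubation = 5+11 = 16
ES_Imaging = 5; EF_Imaging = 5+14 = 19
ES_Data extraction = 19; EF_Data extraction = 19+5 = 24
ES_Statistical analysis = 19; EF_Statistical analysis = 19+14 = 33
ES_Replicate run = max(EF_Sample prep=17, EF_Incubation=16, EF_Data extraction=24, EF_Statistical analysis=33) = 33; EF_Replicate run = 33+15 = 48
Expected project duration μ = 48 days. Critical path: Calibration → Imaging → Statistical analysis → Replicate run.

Variance along critical path = 1.778 + 0.111 + 2.778 + 5.444 = 10.111; σ = 3.180 days.
D = μ + z·σ = 48 + 1.645·3.180 = 53.2 days

53.2 days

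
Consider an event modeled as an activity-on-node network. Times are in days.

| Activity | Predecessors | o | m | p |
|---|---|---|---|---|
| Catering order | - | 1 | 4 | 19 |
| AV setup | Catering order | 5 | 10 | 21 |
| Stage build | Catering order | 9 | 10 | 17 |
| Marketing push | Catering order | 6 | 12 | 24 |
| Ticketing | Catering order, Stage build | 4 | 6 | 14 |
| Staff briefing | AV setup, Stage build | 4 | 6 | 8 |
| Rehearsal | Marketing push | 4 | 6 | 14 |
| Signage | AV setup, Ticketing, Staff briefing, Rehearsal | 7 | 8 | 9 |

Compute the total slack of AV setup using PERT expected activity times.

3 days

te_Catering order = (1 + 4·4 + 19)/6 = 36/6 = 6
te_AV setup = (5 + 4·10 + 21)/6 = 66/6 = 11
te_Stage build = (9 + 4·10 + 17)/6 = 66/6 = 11
te_Marketing push = (6 + 4·12 + 24)/6 = 78/6 = 13
te_Ticketing = (4 + 4·6 + 14)/6 = 42/6 = 7
te_Staff briefing = (4 + 4·6 + 8)/6 = 36/6 = 6
te_Rehearsal = (4 + 4·6 + 14)/6 = 42/6 = 7
te_Signage = (7 + 4·8 + 9)/6 = 48/6 = 8

Forward pass:
ES_Catering order = 0; EF_Catering order = 6
ES_AV setup = 6; EF_AV setup = 6+11 = 17
ES_Stage build = 6; EF_Stage build = 6+11 = 17
ES_Marketing push = 6; EF_Marketing push = 6+13 = 19
ES_Ticketing = max(EF_Catering order=6, EF_Stage build=17) = 17; EF_Ticketing = 17+7 = 24
ES_Staff briefing = max(EF_AV setup=17, EF_Stage build=17) = 17; EF_Staff briefing = 17+6 = 23
ES_Rehearsal = 19; EF_Rehearsal = 19+7 = 26
ES_Signage = max(EF_AV setup=17, EF_Ticketing=24, EF_Staff briefing=23, EF_Rehearsal=26) = 26; EF_Signage = 26+8 = 34
Expected project duration μ = 34 days. Critical path: Catering order → Marketing push → Rehearsal → Signage.

Backward pass:
LF_Signage = 34; LS_Signage = 34−8 = 26
LF_Rehearsal = LS_Signage = 26; LS_Rehearsal = 26−7 = 19
LF_Staff briefing = LS_Signage = 26; LS_Staff briefing = 26−6 = 20
LF_Ticketing = LS_Signage = 26; LS_Ticketing = 26−7 = 19
LF_Marketing push = LS_Rehearsal = 19; LS_Marketing push = 19−13 = 6
LF_Stage build = min(LS_Ticketing=19, LS_Staff briefing=20) = 19; LS_Stage build = 19−11 = 8
LF_AV setup = min(LS_Staff briefing=20, LS_Signage=26) = 20; LS_AV setup = 20−11 = 9
LF_Catering order = min(LS_AV setup=9, LS_Stage build=8, LS_Marketing push=6, LS_Ticketing=19) = 6; LS_Catering order = 6−6 = 0
Slack_AV setup = LS_AV setup − ES_AV setup = 9 − 6 = 3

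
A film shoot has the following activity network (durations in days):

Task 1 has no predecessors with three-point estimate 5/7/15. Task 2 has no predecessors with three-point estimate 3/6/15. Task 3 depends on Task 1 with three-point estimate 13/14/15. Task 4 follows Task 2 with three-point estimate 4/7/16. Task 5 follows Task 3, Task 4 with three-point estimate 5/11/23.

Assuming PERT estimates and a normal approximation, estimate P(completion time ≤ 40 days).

te_Task 1 = (5 + 4·7 + 15)/6 = 48/6 = 8; σ²_Task 1 = ((15−5)/6)² = 2.778
te_Task 2 = (3 + 4·6 + 15)/6 = 42/6 = 7; σ²_Task 2 = ((15−3)/6)² = 4.000
te_Task 3 = (13 + 4·14 + 15)/6 = 84/6 = 14; σ²_Task 3 = ((15−13)/6)² = 0.111
te_Task 4 = (4 + 4·7 + 16)/6 = 48/6 = 8; σ²_Task 4 = ((16−4)/6)² = 4.000
te_Task 5 = (5 + 4·11 + 23)/6 = 72/6 = 12; σ²_Task 5 = ((23−5)/6)² = 9.000

Forward pass:
ES_Task 1 = 0; EF_Task 1 = 8
ES_Task 2 = 0; EF_Task 2 = 7
ES_Task 3 = 8; EF_Task 3 = 8+14 = 22
ES_Task 4 = 7; EF_Task 4 = 7+8 = 15
ES_Task 5 = max(EF_Task 3=22, EF_Task 4=15) = 22; EF_Task 5 = 22+12 = 34
Expected project duration μ = 34 days. Critical path: Task 1 → Task 3 → Task 5.

Variance along critical path = 2.778 + 0.111 + 9.000 = 11.889; σ = √11.889 = 3.448 days.
Z = (40 − 34) / 3.448 = 1.740
P(T ≤ 40) = Φ(1.740) ≈ 0.959

0.959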